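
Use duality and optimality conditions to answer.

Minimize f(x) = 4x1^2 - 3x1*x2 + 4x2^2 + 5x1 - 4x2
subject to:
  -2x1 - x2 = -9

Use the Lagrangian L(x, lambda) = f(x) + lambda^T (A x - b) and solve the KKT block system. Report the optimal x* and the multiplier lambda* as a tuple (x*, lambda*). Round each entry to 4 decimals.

Form the Lagrangian:
  L(x, lambda) = (1/2) x^T Q x + c^T x + lambda^T (A x - b)
Stationarity (grad_x L = 0): Q x + c + A^T lambda = 0.
Primal feasibility: A x = b.

This gives the KKT block system:
  [ Q   A^T ] [ x     ]   [-c ]
  [ A    0  ] [ lambda ] = [ b ]

Solving the linear system:
  x*      = (3.0385, 2.9231)
  lambda* = (10.2692)
  f(x*)   = 47.9615

x* = (3.0385, 2.9231), lambda* = (10.2692)


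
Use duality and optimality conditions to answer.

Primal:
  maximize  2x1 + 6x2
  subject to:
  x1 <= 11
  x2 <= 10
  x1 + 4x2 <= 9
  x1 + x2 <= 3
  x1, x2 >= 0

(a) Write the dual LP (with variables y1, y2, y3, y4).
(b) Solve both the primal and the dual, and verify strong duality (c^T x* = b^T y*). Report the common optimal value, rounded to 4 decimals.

The standard primal-dual pair for 'max c^T x s.t. A x <= b, x >= 0' is:
  Dual:  min b^T y  s.t.  A^T y >= c,  y >= 0.

So the dual LP is:
  minimize  11y1 + 10y2 + 9y3 + 3y4
  subject to:
    y1 + y3 + y4 >= 2
    y2 + 4y3 + y4 >= 6
    y1, y2, y3, y4 >= 0

Solving the primal: x* = (1, 2).
  primal value c^T x* = 14.
Solving the dual: y* = (0, 0, 1.3333, 0.6667).
  dual value b^T y* = 14.
Strong duality: c^T x* = b^T y*. Confirmed.

14


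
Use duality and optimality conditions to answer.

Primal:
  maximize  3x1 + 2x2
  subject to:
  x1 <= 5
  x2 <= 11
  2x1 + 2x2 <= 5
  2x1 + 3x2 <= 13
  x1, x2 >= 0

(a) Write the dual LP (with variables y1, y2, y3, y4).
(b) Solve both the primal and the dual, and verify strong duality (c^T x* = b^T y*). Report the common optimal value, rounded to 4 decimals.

The standard primal-dual pair for 'max c^T x s.t. A x <= b, x >= 0' is:
  Dual:  min b^T y  s.t.  A^T y >= c,  y >= 0.

So the dual LP is:
  minimize  5y1 + 11y2 + 5y3 + 13y4
  subject to:
    y1 + 2y3 + 2y4 >= 3
    y2 + 2y3 + 3y4 >= 2
    y1, y2, y3, y4 >= 0

Solving the primal: x* = (2.5, 0).
  primal value c^T x* = 7.5.
Solving the dual: y* = (0, 0, 1.5, 0).
  dual value b^T y* = 7.5.
Strong duality: c^T x* = b^T y*. Confirmed.

7.5


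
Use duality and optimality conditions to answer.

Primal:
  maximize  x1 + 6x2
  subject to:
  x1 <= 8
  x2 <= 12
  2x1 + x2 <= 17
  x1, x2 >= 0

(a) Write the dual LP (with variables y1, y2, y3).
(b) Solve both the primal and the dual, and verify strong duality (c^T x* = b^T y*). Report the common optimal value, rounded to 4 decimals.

The standard primal-dual pair for 'max c^T x s.t. A x <= b, x >= 0' is:
  Dual:  min b^T y  s.t.  A^T y >= c,  y >= 0.

So the dual LP is:
  minimize  8y1 + 12y2 + 17y3
  subject to:
    y1 + 2y3 >= 1
    y2 + y3 >= 6
    y1, y2, y3 >= 0

Solving the primal: x* = (2.5, 12).
  primal value c^T x* = 74.5.
Solving the dual: y* = (0, 5.5, 0.5).
  dual value b^T y* = 74.5.
Strong duality: c^T x* = b^T y*. Confirmed.

74.5


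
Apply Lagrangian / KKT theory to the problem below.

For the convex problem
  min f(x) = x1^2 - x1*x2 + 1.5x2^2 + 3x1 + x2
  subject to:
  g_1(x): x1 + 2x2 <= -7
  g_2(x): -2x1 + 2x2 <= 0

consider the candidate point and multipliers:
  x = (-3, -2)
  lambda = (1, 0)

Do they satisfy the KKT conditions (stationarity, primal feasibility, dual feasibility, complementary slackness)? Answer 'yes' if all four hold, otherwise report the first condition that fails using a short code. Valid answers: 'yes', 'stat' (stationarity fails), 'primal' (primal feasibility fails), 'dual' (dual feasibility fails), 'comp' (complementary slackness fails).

Gradient of f: grad f(x) = Q x + c = (-1, -2)
Constraint values g_i(x) = a_i^T x - b_i:
  g_1((-3, -2)) = 0
  g_2((-3, -2)) = 2
Stationarity residual: grad f(x) + sum_i lambda_i a_i = (0, 0)
  -> stationarity OK
Primal feasibility (all g_i <= 0): FAILS
Dual feasibility (all lambda_i >= 0): OK
Complementary slackness (lambda_i * g_i(x) = 0 for all i): OK

Verdict: the first failing condition is primal_feasibility -> primal.

primal


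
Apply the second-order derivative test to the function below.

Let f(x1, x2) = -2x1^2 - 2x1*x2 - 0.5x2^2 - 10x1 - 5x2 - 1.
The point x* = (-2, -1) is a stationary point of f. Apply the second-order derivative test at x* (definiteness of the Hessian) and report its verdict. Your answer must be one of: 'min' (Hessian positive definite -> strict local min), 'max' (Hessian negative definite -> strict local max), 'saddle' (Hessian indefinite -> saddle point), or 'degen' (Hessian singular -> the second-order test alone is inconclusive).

Compute the Hessian H = grad^2 f:
  H = [[-4, -2], [-2, -1]]
Verify stationarity: grad f(x*) = H x* + g = (0, 0).
Eigenvalues of H: -5, 0.
H has a zero eigenvalue (singular; negative semidefinite but not definite), so H is neither positive definite, negative definite, nor indefinite. The second-order test alone is inconclusive -> degen.
(Indeed, f is constant along the null direction of H through x*, so x* is not a strict local extremum.)

degen


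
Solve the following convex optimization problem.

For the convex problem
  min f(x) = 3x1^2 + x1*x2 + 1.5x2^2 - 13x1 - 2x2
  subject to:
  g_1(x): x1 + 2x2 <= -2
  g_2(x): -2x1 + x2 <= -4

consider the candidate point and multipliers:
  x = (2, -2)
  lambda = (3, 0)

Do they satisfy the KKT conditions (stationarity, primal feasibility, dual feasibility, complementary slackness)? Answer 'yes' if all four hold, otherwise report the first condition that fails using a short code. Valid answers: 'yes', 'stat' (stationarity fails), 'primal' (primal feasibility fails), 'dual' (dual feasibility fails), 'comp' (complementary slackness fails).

Gradient of f: grad f(x) = Q x + c = (-3, -6)
Constraint values g_i(x) = a_i^T x - b_i:
  g_1((2, -2)) = 0
  g_2((2, -2)) = -2
Stationarity residual: grad f(x) + sum_i lambda_i a_i = (0, 0)
  -> stationarity OK
Primal feasibility (all g_i <= 0): OK
Dual feasibility (all lambda_i >= 0): OK
Complementary slackness (lambda_i * g_i(x) = 0 for all i): OK

Verdict: yes, KKT holds.

yes


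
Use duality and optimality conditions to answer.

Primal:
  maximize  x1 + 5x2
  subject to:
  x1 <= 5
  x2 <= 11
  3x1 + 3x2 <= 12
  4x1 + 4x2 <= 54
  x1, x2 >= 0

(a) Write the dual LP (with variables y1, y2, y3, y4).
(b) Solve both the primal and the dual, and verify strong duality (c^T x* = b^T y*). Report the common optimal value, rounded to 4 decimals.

The standard primal-dual pair for 'max c^T x s.t. A x <= b, x >= 0' is:
  Dual:  min b^T y  s.t.  A^T y >= c,  y >= 0.

So the dual LP is:
  minimize  5y1 + 11y2 + 12y3 + 54y4
  subject to:
    y1 + 3y3 + 4y4 >= 1
    y2 + 3y3 + 4y4 >= 5
    y1, y2, y3, y4 >= 0

Solving the primal: x* = (0, 4).
  primal value c^T x* = 20.
Solving the dual: y* = (0, 0, 1.6667, 0).
  dual value b^T y* = 20.
Strong duality: c^T x* = b^T y*. Confirmed.

20


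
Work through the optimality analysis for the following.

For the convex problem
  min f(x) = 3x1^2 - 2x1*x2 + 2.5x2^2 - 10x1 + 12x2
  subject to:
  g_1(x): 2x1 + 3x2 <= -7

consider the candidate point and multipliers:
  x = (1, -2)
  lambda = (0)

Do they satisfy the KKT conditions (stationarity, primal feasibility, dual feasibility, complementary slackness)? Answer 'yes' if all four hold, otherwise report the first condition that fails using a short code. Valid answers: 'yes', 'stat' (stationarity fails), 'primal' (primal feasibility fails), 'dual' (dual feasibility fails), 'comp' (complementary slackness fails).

Gradient of f: grad f(x) = Q x + c = (0, 0)
Constraint values g_i(x) = a_i^T x - b_i:
  g_1((1, -2)) = 3
Stationarity residual: grad f(x) + sum_i lambda_i a_i = (0, 0)
  -> stationarity OK
Primal feasibility (all g_i <= 0): FAILS
Dual feasibility (all lambda_i >= 0): OK
Complementary slackness (lambda_i * g_i(x) = 0 for all i): OK

Verdict: the first failing condition is primal_feasibility -> primal.

primal


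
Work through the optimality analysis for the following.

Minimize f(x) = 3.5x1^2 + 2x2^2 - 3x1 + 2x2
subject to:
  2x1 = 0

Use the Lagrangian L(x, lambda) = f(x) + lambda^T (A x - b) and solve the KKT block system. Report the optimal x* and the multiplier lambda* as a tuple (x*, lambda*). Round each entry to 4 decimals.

Form the Lagrangian:
  L(x, lambda) = (1/2) x^T Q x + c^T x + lambda^T (A x - b)
Stationarity (grad_x L = 0): Q x + c + A^T lambda = 0.
Primal feasibility: A x = b.

This gives the KKT block system:
  [ Q   A^T ] [ x     ]   [-c ]
  [ A    0  ] [ lambda ] = [ b ]

Solving the linear system:
  x*      = (0, -0.5)
  lambda* = (1.5)
  f(x*)   = -0.5

x* = (0, -0.5), lambda* = (1.5)


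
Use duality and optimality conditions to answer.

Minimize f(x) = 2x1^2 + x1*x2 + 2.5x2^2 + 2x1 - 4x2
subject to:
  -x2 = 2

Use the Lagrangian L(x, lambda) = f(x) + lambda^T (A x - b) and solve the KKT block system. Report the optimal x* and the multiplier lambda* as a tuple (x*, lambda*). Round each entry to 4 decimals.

Form the Lagrangian:
  L(x, lambda) = (1/2) x^T Q x + c^T x + lambda^T (A x - b)
Stationarity (grad_x L = 0): Q x + c + A^T lambda = 0.
Primal feasibility: A x = b.

This gives the KKT block system:
  [ Q   A^T ] [ x     ]   [-c ]
  [ A    0  ] [ lambda ] = [ b ]

Solving the linear system:
  x*      = (0, -2)
  lambda* = (-14)
  f(x*)   = 18

x* = (0, -2), lambda* = (-14)


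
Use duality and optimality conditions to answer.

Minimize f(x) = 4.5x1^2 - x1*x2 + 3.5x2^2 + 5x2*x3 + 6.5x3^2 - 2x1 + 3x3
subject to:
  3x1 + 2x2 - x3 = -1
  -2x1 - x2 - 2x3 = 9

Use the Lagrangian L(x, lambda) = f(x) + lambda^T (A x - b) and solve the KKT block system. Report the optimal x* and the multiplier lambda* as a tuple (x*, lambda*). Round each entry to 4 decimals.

Form the Lagrangian:
  L(x, lambda) = (1/2) x^T Q x + c^T x + lambda^T (A x - b)
Stationarity (grad_x L = 0): Q x + c + A^T lambda = 0.
Primal feasibility: A x = b.

This gives the KKT block system:
  [ Q   A^T ] [ x     ]   [-c ]
  [ A    0  ] [ lambda ] = [ b ]

Solving the linear system:
  x*      = (-1.8463, 0.7541, -3.0307)
  lambda* = (-3.3144, -14.6572)
  f(x*)   = 61.6005

x* = (-1.8463, 0.7541, -3.0307), lambda* = (-3.3144, -14.6572)


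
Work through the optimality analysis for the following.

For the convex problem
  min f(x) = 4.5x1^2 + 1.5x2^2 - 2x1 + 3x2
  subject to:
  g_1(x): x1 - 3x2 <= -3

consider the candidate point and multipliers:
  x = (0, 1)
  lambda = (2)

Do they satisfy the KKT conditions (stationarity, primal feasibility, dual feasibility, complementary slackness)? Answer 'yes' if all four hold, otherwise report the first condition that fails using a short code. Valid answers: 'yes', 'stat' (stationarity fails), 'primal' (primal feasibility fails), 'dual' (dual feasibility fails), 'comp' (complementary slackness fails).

Gradient of f: grad f(x) = Q x + c = (-2, 6)
Constraint values g_i(x) = a_i^T x - b_i:
  g_1((0, 1)) = 0
Stationarity residual: grad f(x) + sum_i lambda_i a_i = (0, 0)
  -> stationarity OK
Primal feasibility (all g_i <= 0): OK
Dual feasibility (all lambda_i >= 0): OK
Complementary slackness (lambda_i * g_i(x) = 0 for all i): OK

Verdict: yes, KKT holds.

yes


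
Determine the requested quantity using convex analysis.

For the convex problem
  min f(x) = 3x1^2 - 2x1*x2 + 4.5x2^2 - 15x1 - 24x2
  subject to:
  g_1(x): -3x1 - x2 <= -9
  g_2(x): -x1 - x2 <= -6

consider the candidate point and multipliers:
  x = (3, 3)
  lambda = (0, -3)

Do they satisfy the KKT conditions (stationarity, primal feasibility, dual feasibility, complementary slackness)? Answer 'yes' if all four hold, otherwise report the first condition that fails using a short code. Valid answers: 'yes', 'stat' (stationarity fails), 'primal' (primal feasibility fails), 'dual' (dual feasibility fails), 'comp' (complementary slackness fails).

Gradient of f: grad f(x) = Q x + c = (-3, -3)
Constraint values g_i(x) = a_i^T x - b_i:
  g_1((3, 3)) = -3
  g_2((3, 3)) = 0
Stationarity residual: grad f(x) + sum_i lambda_i a_i = (0, 0)
  -> stationarity OK
Primal feasibility (all g_i <= 0): OK
Dual feasibility (all lambda_i >= 0): FAILS
Complementary slackness (lambda_i * g_i(x) = 0 for all i): OK

Verdict: the first failing condition is dual_feasibility -> dual.

dual


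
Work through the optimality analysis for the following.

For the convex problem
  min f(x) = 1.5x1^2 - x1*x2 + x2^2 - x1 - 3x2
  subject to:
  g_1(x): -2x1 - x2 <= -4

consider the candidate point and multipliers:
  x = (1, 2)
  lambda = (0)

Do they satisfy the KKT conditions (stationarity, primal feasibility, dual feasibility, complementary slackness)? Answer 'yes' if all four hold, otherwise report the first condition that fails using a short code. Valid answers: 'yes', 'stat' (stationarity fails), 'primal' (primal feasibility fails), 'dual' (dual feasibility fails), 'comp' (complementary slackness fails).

Gradient of f: grad f(x) = Q x + c = (0, 0)
Constraint values g_i(x) = a_i^T x - b_i:
  g_1((1, 2)) = 0
Stationarity residual: grad f(x) + sum_i lambda_i a_i = (0, 0)
  -> stationarity OK
Primal feasibility (all g_i <= 0): OK
Dual feasibility (all lambda_i >= 0): OK
Complementary slackness (lambda_i * g_i(x) = 0 for all i): OK

Verdict: yes, KKT holds.

yes


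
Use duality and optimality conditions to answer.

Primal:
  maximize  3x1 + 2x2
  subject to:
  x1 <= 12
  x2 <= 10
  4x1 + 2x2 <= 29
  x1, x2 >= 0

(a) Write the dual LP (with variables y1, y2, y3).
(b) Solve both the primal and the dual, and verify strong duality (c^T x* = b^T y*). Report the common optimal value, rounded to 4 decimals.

The standard primal-dual pair for 'max c^T x s.t. A x <= b, x >= 0' is:
  Dual:  min b^T y  s.t.  A^T y >= c,  y >= 0.

So the dual LP is:
  minimize  12y1 + 10y2 + 29y3
  subject to:
    y1 + 4y3 >= 3
    y2 + 2y3 >= 2
    y1, y2, y3 >= 0

Solving the primal: x* = (2.25, 10).
  primal value c^T x* = 26.75.
Solving the dual: y* = (0, 0.5, 0.75).
  dual value b^T y* = 26.75.
Strong duality: c^T x* = b^T y*. Confirmed.

26.75


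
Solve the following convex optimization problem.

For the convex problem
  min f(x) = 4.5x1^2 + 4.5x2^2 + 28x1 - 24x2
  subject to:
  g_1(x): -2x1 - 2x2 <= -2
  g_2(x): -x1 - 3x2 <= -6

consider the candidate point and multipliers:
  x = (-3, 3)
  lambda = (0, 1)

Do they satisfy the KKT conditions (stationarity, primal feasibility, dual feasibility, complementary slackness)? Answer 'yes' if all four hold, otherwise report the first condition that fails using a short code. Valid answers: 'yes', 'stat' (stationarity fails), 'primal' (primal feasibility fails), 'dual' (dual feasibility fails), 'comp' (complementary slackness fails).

Gradient of f: grad f(x) = Q x + c = (1, 3)
Constraint values g_i(x) = a_i^T x - b_i:
  g_1((-3, 3)) = 2
  g_2((-3, 3)) = 0
Stationarity residual: grad f(x) + sum_i lambda_i a_i = (0, 0)
  -> stationarity OK
Primal feasibility (all g_i <= 0): FAILS
Dual feasibility (all lambda_i >= 0): OK
Complementary slackness (lambda_i * g_i(x) = 0 for all i): OK

Verdict: the first failing condition is primal_feasibility -> primal.

primal


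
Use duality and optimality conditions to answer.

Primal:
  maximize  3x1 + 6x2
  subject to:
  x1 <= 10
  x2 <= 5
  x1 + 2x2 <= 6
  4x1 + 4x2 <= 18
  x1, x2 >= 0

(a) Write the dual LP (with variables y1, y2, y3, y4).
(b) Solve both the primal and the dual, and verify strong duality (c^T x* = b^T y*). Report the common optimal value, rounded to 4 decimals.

The standard primal-dual pair for 'max c^T x s.t. A x <= b, x >= 0' is:
  Dual:  min b^T y  s.t.  A^T y >= c,  y >= 0.

So the dual LP is:
  minimize  10y1 + 5y2 + 6y3 + 18y4
  subject to:
    y1 + y3 + 4y4 >= 3
    y2 + 2y3 + 4y4 >= 6
    y1, y2, y3, y4 >= 0

Solving the primal: x* = (3, 1.5).
  primal value c^T x* = 18.
Solving the dual: y* = (0, 0, 3, 0).
  dual value b^T y* = 18.
Strong duality: c^T x* = b^T y*. Confirmed.

18


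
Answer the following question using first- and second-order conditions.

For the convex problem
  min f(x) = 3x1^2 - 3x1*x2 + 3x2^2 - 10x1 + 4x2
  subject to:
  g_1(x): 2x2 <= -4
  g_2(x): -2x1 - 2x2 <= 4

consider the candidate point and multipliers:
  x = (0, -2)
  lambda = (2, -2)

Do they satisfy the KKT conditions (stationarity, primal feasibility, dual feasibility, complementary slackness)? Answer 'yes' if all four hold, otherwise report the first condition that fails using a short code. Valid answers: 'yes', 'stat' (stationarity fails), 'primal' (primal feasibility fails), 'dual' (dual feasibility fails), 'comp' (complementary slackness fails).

Gradient of f: grad f(x) = Q x + c = (-4, -8)
Constraint values g_i(x) = a_i^T x - b_i:
  g_1((0, -2)) = 0
  g_2((0, -2)) = 0
Stationarity residual: grad f(x) + sum_i lambda_i a_i = (0, 0)
  -> stationarity OK
Primal feasibility (all g_i <= 0): OK
Dual feasibility (all lambda_i >= 0): FAILS
Complementary slackness (lambda_i * g_i(x) = 0 for all i): OK

Verdict: the first failing condition is dual_feasibility -> dual.

dual


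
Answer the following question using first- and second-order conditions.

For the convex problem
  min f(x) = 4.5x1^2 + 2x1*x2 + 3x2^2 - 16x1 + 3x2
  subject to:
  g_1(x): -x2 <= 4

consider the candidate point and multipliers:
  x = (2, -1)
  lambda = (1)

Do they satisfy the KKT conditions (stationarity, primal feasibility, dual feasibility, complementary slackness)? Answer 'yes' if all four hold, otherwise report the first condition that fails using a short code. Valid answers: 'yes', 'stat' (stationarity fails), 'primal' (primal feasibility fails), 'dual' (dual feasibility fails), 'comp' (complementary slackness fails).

Gradient of f: grad f(x) = Q x + c = (0, 1)
Constraint values g_i(x) = a_i^T x - b_i:
  g_1((2, -1)) = -3
Stationarity residual: grad f(x) + sum_i lambda_i a_i = (0, 0)
  -> stationarity OK
Primal feasibility (all g_i <= 0): OK
Dual feasibility (all lambda_i >= 0): OK
Complementary slackness (lambda_i * g_i(x) = 0 for all i): FAILS

Verdict: the first failing condition is complementary_slackness -> comp.

comp


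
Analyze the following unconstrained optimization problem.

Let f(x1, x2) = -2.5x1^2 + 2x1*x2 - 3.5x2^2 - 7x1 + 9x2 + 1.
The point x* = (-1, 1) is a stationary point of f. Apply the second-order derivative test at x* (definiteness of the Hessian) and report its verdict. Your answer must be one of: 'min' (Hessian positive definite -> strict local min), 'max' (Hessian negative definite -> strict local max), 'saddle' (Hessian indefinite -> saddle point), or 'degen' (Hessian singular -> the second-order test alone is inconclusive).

Compute the Hessian H = grad^2 f:
  H = [[-5, 2], [2, -7]]
Verify stationarity: grad f(x*) = H x* + g = (0, 0).
Eigenvalues of H: -8.2361, -3.7639.
Both eigenvalues < 0, so H is negative definite -> x* is a strict local max.

max


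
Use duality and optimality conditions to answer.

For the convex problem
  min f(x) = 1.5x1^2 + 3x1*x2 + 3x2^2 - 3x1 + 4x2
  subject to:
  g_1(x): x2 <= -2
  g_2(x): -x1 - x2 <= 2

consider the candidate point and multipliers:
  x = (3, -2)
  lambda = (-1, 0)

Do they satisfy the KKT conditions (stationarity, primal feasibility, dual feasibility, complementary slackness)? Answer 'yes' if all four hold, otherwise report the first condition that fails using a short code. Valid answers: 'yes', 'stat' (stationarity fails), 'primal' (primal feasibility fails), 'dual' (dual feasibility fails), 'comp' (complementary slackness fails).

Gradient of f: grad f(x) = Q x + c = (0, 1)
Constraint values g_i(x) = a_i^T x - b_i:
  g_1((3, -2)) = 0
  g_2((3, -2)) = -3
Stationarity residual: grad f(x) + sum_i lambda_i a_i = (0, 0)
  -> stationarity OK
Primal feasibility (all g_i <= 0): OK
Dual feasibility (all lambda_i >= 0): FAILS
Complementary slackness (lambda_i * g_i(x) = 0 for all i): OK

Verdict: the first failing condition is dual_feasibility -> dual.

dual


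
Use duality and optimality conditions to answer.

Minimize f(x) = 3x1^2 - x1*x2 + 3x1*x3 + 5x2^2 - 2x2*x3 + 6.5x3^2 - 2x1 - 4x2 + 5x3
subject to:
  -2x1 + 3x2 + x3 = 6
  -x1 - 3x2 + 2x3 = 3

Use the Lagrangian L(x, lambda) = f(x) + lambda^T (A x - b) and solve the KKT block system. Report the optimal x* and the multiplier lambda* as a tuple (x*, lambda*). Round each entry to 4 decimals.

Form the Lagrangian:
  L(x, lambda) = (1/2) x^T Q x + c^T x + lambda^T (A x - b)
Stationarity (grad_x L = 0): Q x + c + A^T lambda = 0.
Primal feasibility: A x = b.

This gives the KKT block system:
  [ Q   A^T ] [ x     ]   [-c ]
  [ A    0  ] [ lambda ] = [ b ]

Solving the linear system:
  x*      = (-1.9908, 0.3364, 1.0092)
  lambda* = (-3.6774, -3.8986)
  f(x*)   = 20.7212

x* = (-1.9908, 0.3364, 1.0092), lambda* = (-3.6774, -3.8986)


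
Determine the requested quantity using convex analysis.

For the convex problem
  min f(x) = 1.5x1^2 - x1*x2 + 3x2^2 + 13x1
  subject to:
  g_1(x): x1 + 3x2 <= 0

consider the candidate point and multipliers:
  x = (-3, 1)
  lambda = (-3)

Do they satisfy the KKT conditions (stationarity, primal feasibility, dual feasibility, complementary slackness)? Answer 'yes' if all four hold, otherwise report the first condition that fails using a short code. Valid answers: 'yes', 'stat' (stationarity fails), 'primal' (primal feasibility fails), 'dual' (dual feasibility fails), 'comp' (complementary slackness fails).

Gradient of f: grad f(x) = Q x + c = (3, 9)
Constraint values g_i(x) = a_i^T x - b_i:
  g_1((-3, 1)) = 0
Stationarity residual: grad f(x) + sum_i lambda_i a_i = (0, 0)
  -> stationarity OK
Primal feasibility (all g_i <= 0): OK
Dual feasibility (all lambda_i >= 0): FAILS
Complementary slackness (lambda_i * g_i(x) = 0 for all i): OK

Verdict: the first failing condition is dual_feasibility -> dual.

dual


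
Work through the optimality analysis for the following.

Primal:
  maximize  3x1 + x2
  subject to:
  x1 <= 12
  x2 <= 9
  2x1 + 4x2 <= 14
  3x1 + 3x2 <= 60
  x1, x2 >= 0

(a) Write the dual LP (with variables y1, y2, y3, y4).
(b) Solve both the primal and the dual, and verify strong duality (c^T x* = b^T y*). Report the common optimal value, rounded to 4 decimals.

The standard primal-dual pair for 'max c^T x s.t. A x <= b, x >= 0' is:
  Dual:  min b^T y  s.t.  A^T y >= c,  y >= 0.

So the dual LP is:
  minimize  12y1 + 9y2 + 14y3 + 60y4
  subject to:
    y1 + 2y3 + 3y4 >= 3
    y2 + 4y3 + 3y4 >= 1
    y1, y2, y3, y4 >= 0

Solving the primal: x* = (7, 0).
  primal value c^T x* = 21.
Solving the dual: y* = (0, 0, 1.5, 0).
  dual value b^T y* = 21.
Strong duality: c^T x* = b^T y*. Confirmed.

21


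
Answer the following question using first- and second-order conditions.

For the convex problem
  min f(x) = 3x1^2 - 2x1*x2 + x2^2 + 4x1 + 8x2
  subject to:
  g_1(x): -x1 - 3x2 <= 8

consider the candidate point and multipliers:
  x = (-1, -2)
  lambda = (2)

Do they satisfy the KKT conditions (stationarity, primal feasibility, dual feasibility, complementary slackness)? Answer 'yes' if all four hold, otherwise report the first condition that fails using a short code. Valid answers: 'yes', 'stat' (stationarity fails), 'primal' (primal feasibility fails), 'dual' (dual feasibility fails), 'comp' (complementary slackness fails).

Gradient of f: grad f(x) = Q x + c = (2, 6)
Constraint values g_i(x) = a_i^T x - b_i:
  g_1((-1, -2)) = -1
Stationarity residual: grad f(x) + sum_i lambda_i a_i = (0, 0)
  -> stationarity OK
Primal feasibility (all g_i <= 0): OK
Dual feasibility (all lambda_i >= 0): OK
Complementary slackness (lambda_i * g_i(x) = 0 for all i): FAILS

Verdict: the first failing condition is complementary_slackness -> comp.

comp


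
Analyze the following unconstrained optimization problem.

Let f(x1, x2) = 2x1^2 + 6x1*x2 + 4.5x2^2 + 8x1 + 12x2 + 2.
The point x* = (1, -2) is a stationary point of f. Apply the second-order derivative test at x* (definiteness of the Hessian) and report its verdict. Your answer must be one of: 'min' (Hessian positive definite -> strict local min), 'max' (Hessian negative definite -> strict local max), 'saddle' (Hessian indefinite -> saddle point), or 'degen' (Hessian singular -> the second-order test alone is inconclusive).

Compute the Hessian H = grad^2 f:
  H = [[4, 6], [6, 9]]
Verify stationarity: grad f(x*) = H x* + g = (0, 0).
Eigenvalues of H: 0, 13.
H has a zero eigenvalue (singular; positive semidefinite but not definite), so H is neither positive definite, negative definite, nor indefinite. The second-order test alone is inconclusive -> degen.
(Indeed, f is constant along the null direction of H through x*, so x* is not a strict local extremum.)

degen


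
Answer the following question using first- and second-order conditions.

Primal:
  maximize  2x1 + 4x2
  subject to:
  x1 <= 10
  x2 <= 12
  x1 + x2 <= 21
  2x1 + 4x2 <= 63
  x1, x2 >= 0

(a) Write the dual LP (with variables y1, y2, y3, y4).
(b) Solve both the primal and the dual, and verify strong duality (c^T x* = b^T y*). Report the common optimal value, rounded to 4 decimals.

The standard primal-dual pair for 'max c^T x s.t. A x <= b, x >= 0' is:
  Dual:  min b^T y  s.t.  A^T y >= c,  y >= 0.

So the dual LP is:
  minimize  10y1 + 12y2 + 21y3 + 63y4
  subject to:
    y1 + y3 + 2y4 >= 2
    y2 + y3 + 4y4 >= 4
    y1, y2, y3, y4 >= 0

Solving the primal: x* = (10, 10.75).
  primal value c^T x* = 63.
Solving the dual: y* = (0, 0, 0, 1).
  dual value b^T y* = 63.
Strong duality: c^T x* = b^T y*. Confirmed.

63


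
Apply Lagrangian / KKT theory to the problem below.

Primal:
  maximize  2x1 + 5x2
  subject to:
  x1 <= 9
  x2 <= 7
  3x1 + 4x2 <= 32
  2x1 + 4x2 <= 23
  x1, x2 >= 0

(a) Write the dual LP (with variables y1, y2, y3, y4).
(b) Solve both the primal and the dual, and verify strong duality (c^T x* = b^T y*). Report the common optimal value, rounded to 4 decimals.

The standard primal-dual pair for 'max c^T x s.t. A x <= b, x >= 0' is:
  Dual:  min b^T y  s.t.  A^T y >= c,  y >= 0.

So the dual LP is:
  minimize  9y1 + 7y2 + 32y3 + 23y4
  subject to:
    y1 + 3y3 + 2y4 >= 2
    y2 + 4y3 + 4y4 >= 5
    y1, y2, y3, y4 >= 0

Solving the primal: x* = (0, 5.75).
  primal value c^T x* = 28.75.
Solving the dual: y* = (0, 0, 0, 1.25).
  dual value b^T y* = 28.75.
Strong duality: c^T x* = b^T y*. Confirmed.

28.75


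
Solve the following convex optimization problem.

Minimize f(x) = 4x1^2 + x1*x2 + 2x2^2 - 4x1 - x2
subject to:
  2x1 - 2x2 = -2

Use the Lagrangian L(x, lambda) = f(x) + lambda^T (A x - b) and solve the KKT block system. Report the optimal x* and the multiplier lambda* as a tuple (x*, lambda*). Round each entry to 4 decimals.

Form the Lagrangian:
  L(x, lambda) = (1/2) x^T Q x + c^T x + lambda^T (A x - b)
Stationarity (grad_x L = 0): Q x + c + A^T lambda = 0.
Primal feasibility: A x = b.

This gives the KKT block system:
  [ Q   A^T ] [ x     ]   [-c ]
  [ A    0  ] [ lambda ] = [ b ]

Solving the linear system:
  x*      = (0, 1)
  lambda* = (1.5)
  f(x*)   = 1

x* = (0, 1), lambda* = (1.5)


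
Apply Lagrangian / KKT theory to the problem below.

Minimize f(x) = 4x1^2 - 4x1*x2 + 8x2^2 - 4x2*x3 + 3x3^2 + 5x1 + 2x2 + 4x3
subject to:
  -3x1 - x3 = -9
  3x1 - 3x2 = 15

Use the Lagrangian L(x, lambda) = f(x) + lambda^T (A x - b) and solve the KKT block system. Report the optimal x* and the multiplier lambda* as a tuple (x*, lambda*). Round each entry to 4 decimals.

Form the Lagrangian:
  L(x, lambda) = (1/2) x^T Q x + c^T x + lambda^T (A x - b)
Stationarity (grad_x L = 0): Q x + c + A^T lambda = 0.
Primal feasibility: A x = b.

This gives the KKT block system:
  [ Q   A^T ] [ x     ]   [-c ]
  [ A    0  ] [ lambda ] = [ b ]

Solving the linear system:
  x*      = (3.4362, -1.5638, -1.3085)
  lambda* = (2.4043, -10.5106)
  f(x*)   = 94.0585

x* = (3.4362, -1.5638, -1.3085), lambda* = (2.4043, -10.5106)


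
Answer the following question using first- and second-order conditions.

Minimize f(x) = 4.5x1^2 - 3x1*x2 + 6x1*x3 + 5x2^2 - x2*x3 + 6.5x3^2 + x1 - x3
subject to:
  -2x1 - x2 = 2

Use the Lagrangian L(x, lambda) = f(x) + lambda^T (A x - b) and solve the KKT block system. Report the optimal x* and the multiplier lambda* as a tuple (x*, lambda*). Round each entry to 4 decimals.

Form the Lagrangian:
  L(x, lambda) = (1/2) x^T Q x + c^T x + lambda^T (A x - b)
Stationarity (grad_x L = 0): Q x + c + A^T lambda = 0.
Primal feasibility: A x = b.

This gives the KKT block system:
  [ Q   A^T ] [ x     ]   [-c ]
  [ A    0  ] [ lambda ] = [ b ]

Solving the linear system:
  x*      = (-0.8272, -0.3457, 0.4321)
  lambda* = (-1.4074)
  f(x*)   = 0.7778

x* = (-0.8272, -0.3457, 0.4321), lambda* = (-1.4074)


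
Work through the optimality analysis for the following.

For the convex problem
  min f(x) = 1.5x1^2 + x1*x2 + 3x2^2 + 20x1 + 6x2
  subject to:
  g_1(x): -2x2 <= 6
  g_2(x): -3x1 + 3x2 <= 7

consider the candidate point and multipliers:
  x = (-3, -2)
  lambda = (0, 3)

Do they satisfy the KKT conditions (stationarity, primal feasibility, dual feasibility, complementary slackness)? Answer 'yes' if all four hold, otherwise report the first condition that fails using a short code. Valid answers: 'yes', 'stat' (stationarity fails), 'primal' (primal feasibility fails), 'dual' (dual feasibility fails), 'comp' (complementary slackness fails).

Gradient of f: grad f(x) = Q x + c = (9, -9)
Constraint values g_i(x) = a_i^T x - b_i:
  g_1((-3, -2)) = -2
  g_2((-3, -2)) = -4
Stationarity residual: grad f(x) + sum_i lambda_i a_i = (0, 0)
  -> stationarity OK
Primal feasibility (all g_i <= 0): OK
Dual feasibility (all lambda_i >= 0): OK
Complementary slackness (lambda_i * g_i(x) = 0 for all i): FAILS

Verdict: the first failing condition is complementary_slackness -> comp.

comp


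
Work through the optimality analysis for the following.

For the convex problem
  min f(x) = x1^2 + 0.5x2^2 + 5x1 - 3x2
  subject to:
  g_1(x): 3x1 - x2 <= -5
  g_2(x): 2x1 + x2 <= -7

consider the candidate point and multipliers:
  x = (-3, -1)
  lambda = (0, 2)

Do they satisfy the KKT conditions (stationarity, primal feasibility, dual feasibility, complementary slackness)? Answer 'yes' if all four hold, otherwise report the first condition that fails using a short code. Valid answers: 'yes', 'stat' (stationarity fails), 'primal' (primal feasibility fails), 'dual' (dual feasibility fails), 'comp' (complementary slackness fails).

Gradient of f: grad f(x) = Q x + c = (-1, -4)
Constraint values g_i(x) = a_i^T x - b_i:
  g_1((-3, -1)) = -3
  g_2((-3, -1)) = 0
Stationarity residual: grad f(x) + sum_i lambda_i a_i = (3, -2)
  -> stationarity FAILS
Primal feasibility (all g_i <= 0): OK
Dual feasibility (all lambda_i >= 0): OK
Complementary slackness (lambda_i * g_i(x) = 0 for all i): OK

Verdict: the first failing condition is stationarity -> stat.

stat


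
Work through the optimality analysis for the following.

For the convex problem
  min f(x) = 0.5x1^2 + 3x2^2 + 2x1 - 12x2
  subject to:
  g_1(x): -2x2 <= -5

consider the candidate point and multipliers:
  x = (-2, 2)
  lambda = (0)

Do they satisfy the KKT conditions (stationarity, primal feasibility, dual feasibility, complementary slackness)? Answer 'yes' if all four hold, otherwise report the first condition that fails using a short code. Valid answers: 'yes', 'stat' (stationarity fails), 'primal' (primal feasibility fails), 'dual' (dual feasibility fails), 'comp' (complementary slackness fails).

Gradient of f: grad f(x) = Q x + c = (0, 0)
Constraint values g_i(x) = a_i^T x - b_i:
  g_1((-2, 2)) = 1
Stationarity residual: grad f(x) + sum_i lambda_i a_i = (0, 0)
  -> stationarity OK
Primal feasibility (all g_i <= 0): FAILS
Dual feasibility (all lambda_i >= 0): OK
Complementary slackness (lambda_i * g_i(x) = 0 for all i): OK

Verdict: the first failing condition is primal_feasibility -> primal.

primal


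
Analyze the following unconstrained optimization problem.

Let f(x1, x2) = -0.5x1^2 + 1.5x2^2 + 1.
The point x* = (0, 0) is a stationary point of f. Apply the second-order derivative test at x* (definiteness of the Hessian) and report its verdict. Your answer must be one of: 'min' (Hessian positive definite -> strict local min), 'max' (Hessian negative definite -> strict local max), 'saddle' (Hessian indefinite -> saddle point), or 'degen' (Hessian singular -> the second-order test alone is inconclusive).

Compute the Hessian H = grad^2 f:
  H = [[-1, 0], [0, 3]]
Verify stationarity: grad f(x*) = H x* + g = (0, 0).
Eigenvalues of H: -1, 3.
Eigenvalues have mixed signs, so H is indefinite -> x* is a saddle point.

saddle


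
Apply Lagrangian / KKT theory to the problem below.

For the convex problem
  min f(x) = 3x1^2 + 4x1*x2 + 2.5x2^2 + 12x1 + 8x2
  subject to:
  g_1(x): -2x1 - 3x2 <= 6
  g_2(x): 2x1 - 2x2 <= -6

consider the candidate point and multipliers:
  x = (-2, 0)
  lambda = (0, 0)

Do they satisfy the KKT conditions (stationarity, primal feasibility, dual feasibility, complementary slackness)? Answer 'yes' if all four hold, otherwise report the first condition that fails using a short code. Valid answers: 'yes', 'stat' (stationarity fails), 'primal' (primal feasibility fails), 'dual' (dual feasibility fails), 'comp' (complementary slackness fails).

Gradient of f: grad f(x) = Q x + c = (0, 0)
Constraint values g_i(x) = a_i^T x - b_i:
  g_1((-2, 0)) = -2
  g_2((-2, 0)) = 2
Stationarity residual: grad f(x) + sum_i lambda_i a_i = (0, 0)
  -> stationarity OK
Primal feasibility (all g_i <= 0): FAILS
Dual feasibility (all lambda_i >= 0): OK
Complementary slackness (lambda_i * g_i(x) = 0 for all i): OK

Verdict: the first failing condition is primal_feasibility -> primal.

primal


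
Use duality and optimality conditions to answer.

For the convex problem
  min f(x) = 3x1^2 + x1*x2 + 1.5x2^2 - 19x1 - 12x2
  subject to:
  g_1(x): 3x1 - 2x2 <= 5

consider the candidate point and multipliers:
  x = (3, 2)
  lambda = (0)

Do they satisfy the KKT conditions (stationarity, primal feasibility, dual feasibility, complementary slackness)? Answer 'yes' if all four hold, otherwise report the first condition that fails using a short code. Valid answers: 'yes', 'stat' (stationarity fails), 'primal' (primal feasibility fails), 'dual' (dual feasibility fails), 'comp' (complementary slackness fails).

Gradient of f: grad f(x) = Q x + c = (1, -3)
Constraint values g_i(x) = a_i^T x - b_i:
  g_1((3, 2)) = 0
Stationarity residual: grad f(x) + sum_i lambda_i a_i = (1, -3)
  -> stationarity FAILS
Primal feasibility (all g_i <= 0): OK
Dual feasibility (all lambda_i >= 0): OK
Complementary slackness (lambda_i * g_i(x) = 0 for all i): OK

Verdict: the first failing condition is stationarity -> stat.

stat


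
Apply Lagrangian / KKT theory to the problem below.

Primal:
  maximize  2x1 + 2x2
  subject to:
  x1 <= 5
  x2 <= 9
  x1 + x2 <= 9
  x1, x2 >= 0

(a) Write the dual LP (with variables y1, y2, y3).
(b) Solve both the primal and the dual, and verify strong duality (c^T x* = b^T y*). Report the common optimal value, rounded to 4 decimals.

The standard primal-dual pair for 'max c^T x s.t. A x <= b, x >= 0' is:
  Dual:  min b^T y  s.t.  A^T y >= c,  y >= 0.

So the dual LP is:
  minimize  5y1 + 9y2 + 9y3
  subject to:
    y1 + y3 >= 2
    y2 + y3 >= 2
    y1, y2, y3 >= 0

Solving the primal: x* = (0, 9).
  primal value c^T x* = 18.
Solving the dual: y* = (0, 0, 2).
  dual value b^T y* = 18.
Strong duality: c^T x* = b^T y*. Confirmed.

18


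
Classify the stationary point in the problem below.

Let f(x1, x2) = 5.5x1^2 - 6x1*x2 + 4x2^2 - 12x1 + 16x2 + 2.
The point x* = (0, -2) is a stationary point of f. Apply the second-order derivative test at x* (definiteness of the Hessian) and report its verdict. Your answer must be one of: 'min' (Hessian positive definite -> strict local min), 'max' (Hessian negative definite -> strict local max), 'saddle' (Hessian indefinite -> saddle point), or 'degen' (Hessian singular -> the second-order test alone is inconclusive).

Compute the Hessian H = grad^2 f:
  H = [[11, -6], [-6, 8]]
Verify stationarity: grad f(x*) = H x* + g = (0, 0).
Eigenvalues of H: 3.3153, 15.6847.
Both eigenvalues > 0, so H is positive definite -> x* is a strict local min.

min


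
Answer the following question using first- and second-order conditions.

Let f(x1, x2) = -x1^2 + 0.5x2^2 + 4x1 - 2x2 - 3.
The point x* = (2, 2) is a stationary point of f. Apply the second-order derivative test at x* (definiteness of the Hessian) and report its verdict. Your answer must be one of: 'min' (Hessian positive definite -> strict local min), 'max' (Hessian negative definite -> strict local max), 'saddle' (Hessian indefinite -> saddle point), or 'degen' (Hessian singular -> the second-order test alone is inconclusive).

Compute the Hessian H = grad^2 f:
  H = [[-2, 0], [0, 1]]
Verify stationarity: grad f(x*) = H x* + g = (0, 0).
Eigenvalues of H: -2, 1.
Eigenvalues have mixed signs, so H is indefinite -> x* is a saddle point.

saddle


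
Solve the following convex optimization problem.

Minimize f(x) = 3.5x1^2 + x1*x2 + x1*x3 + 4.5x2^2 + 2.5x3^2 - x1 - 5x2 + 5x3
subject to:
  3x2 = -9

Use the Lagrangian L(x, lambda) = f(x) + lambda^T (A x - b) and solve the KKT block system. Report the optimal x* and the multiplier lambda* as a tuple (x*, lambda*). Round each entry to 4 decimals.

Form the Lagrangian:
  L(x, lambda) = (1/2) x^T Q x + c^T x + lambda^T (A x - b)
Stationarity (grad_x L = 0): Q x + c + A^T lambda = 0.
Primal feasibility: A x = b.

This gives the KKT block system:
  [ Q   A^T ] [ x     ]   [-c ]
  [ A    0  ] [ lambda ] = [ b ]

Solving the linear system:
  x*      = (0.7353, -3, -1.1471)
  lambda* = (10.4216)
  f(x*)   = 51.1618

x* = (0.7353, -3, -1.1471), lambda* = (10.4216)


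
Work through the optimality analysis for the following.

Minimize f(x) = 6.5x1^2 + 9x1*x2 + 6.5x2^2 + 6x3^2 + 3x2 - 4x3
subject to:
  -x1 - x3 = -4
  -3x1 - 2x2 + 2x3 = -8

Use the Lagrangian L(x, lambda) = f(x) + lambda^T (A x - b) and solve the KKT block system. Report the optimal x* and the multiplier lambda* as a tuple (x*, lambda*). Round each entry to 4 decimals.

Form the Lagrangian:
  L(x, lambda) = (1/2) x^T Q x + c^T x + lambda^T (A x - b)
Stationarity (grad_x L = 0): Q x + c + A^T lambda = 0.
Primal feasibility: A x = b.

This gives the KKT block system:
  [ Q   A^T ] [ x     ]   [-c ]
  [ A    0  ] [ lambda ] = [ b ]

Solving the linear system:
  x*      = (3.9102, -1.7755, 0.0898)
  lambda* = (12.1878, 7.5551)
  f(x*)   = 51.7531

x* = (3.9102, -1.7755, 0.0898), lambda* = (12.1878, 7.5551)


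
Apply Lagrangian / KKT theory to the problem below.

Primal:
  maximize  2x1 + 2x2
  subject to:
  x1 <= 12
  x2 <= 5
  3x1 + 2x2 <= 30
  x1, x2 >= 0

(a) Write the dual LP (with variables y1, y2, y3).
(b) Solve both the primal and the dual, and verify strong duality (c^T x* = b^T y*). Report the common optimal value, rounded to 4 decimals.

The standard primal-dual pair for 'max c^T x s.t. A x <= b, x >= 0' is:
  Dual:  min b^T y  s.t.  A^T y >= c,  y >= 0.

So the dual LP is:
  minimize  12y1 + 5y2 + 30y3
  subject to:
    y1 + 3y3 >= 2
    y2 + 2y3 >= 2
    y1, y2, y3 >= 0

Solving the primal: x* = (6.6667, 5).
  primal value c^T x* = 23.3333.
Solving the dual: y* = (0, 0.6667, 0.6667).
  dual value b^T y* = 23.3333.
Strong duality: c^T x* = b^T y*. Confirmed.

23.3333


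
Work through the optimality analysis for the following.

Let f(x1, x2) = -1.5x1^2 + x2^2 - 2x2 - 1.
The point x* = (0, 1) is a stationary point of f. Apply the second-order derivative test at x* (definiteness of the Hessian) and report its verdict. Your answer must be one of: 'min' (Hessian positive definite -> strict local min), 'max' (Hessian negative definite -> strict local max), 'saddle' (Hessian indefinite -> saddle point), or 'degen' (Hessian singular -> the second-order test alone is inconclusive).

Compute the Hessian H = grad^2 f:
  H = [[-3, 0], [0, 2]]
Verify stationarity: grad f(x*) = H x* + g = (0, 0).
Eigenvalues of H: -3, 2.
Eigenvalues have mixed signs, so H is indefinite -> x* is a saddle point.

saddle


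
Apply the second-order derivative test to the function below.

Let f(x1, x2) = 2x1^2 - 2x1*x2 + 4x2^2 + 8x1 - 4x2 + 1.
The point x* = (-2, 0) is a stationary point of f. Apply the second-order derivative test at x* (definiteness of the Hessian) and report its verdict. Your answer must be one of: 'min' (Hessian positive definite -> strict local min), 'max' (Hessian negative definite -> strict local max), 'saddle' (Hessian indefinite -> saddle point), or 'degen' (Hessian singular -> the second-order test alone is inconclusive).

Compute the Hessian H = grad^2 f:
  H = [[4, -2], [-2, 8]]
Verify stationarity: grad f(x*) = H x* + g = (0, 0).
Eigenvalues of H: 3.1716, 8.8284.
Both eigenvalues > 0, so H is positive definite -> x* is a strict local min.

min
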